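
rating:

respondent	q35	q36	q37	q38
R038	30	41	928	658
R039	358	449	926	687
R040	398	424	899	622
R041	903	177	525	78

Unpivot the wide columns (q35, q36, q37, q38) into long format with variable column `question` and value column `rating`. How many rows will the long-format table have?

4 respondent values × 4 melted columns = 16 rows.

16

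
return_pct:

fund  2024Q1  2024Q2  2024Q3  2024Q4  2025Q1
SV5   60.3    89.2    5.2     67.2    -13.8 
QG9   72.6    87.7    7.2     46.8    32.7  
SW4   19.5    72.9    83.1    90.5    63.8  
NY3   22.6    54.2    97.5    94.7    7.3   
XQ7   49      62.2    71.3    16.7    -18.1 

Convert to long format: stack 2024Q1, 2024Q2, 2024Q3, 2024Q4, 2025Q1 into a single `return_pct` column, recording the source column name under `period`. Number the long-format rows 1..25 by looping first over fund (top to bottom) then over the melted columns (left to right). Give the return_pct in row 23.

71.3

25 rows total (5 × 5). Row 23: index ⌊(23-1)/5⌋ = 4 into fund → XQ7; (23-1) mod 5 = 2 into the melted columns → 2024Q3.
So row 23 is (XQ7, 2024Q3, 71.3); return_pct = 71.3.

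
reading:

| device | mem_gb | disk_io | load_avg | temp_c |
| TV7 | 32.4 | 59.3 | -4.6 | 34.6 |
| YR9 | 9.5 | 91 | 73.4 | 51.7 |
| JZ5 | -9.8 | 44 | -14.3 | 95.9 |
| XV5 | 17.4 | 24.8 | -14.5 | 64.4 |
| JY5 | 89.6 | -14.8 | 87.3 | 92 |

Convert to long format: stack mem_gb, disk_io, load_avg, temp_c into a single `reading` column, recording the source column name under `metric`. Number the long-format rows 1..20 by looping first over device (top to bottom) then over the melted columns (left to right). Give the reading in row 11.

-14.3

20 rows total (5 × 4). Row 11: index ⌊(11-1)/4⌋ = 2 into device → JZ5; (11-1) mod 4 = 2 into the melted columns → load_avg.
So row 11 is (JZ5, load_avg, -14.3); reading = -14.3.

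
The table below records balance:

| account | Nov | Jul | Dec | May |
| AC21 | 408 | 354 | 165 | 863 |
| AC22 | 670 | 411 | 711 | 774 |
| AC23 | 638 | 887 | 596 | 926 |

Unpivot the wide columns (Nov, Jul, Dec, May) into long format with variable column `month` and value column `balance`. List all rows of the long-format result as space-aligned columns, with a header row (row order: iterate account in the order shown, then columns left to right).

account  month  balance
AC21     Nov    408    
AC21     Jul    354    
AC21     Dec    165    
AC21     May    863    
AC22     Nov    670    
AC22     Jul    411    
AC22     Dec    711    
AC22     May    774    
AC23     Nov    638    
AC23     Jul    887    
AC23     Dec    596    
AC23     May    926    

Each (account, column) pair becomes one row: 3 × 4 = 12 rows.
For example, (AC21, Nov) → balance=408.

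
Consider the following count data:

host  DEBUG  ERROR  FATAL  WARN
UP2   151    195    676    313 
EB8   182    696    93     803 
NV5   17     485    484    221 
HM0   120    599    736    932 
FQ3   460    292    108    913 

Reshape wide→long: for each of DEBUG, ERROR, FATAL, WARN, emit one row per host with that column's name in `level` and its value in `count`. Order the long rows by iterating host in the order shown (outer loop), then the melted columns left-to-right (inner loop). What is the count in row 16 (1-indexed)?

20 rows total (5 × 4). Row 16: index ⌊(16-1)/4⌋ = 3 into host → HM0; (16-1) mod 4 = 3 into the melted columns → WARN.
So row 16 is (HM0, WARN, 932); count = 932.

932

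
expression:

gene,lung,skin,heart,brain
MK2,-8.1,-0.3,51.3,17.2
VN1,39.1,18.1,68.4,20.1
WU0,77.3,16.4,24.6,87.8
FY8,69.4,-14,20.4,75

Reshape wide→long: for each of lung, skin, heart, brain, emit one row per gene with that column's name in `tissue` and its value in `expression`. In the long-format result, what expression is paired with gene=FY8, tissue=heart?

20.4

Unpivoting turns each (gene, wide-column) pair into one long row.
The wide cell at row FY8, column heart holds 20.4, so the long row (FY8, heart) has expression=20.4.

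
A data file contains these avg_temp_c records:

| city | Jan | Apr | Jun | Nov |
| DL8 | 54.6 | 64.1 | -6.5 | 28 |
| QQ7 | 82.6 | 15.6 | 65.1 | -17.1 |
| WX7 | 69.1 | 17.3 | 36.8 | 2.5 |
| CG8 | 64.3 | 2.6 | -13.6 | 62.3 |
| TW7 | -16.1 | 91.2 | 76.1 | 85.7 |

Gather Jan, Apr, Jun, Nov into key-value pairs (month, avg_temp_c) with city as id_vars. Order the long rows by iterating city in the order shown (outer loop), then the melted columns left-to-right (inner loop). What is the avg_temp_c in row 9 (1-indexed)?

69.1

20 rows total (5 × 4). Row 9: index ⌊(9-1)/4⌋ = 2 into city → WX7; (9-1) mod 4 = 0 into the melted columns → Jan.
So row 9 is (WX7, Jan, 69.1); avg_temp_c = 69.1.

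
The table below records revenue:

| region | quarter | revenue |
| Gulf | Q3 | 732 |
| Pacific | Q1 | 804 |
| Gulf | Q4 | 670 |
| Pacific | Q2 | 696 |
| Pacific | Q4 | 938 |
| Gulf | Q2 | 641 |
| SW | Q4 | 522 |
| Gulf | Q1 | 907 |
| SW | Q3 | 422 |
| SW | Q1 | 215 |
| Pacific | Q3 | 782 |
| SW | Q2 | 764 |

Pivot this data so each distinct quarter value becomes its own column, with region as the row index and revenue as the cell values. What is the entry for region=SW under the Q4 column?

Wide layout: rows indexed by region, columns are the 4 distinct quarter values (Q3, Q1, Q4, Q2).
Cell (region=SW, quarter=Q4) draws from the long row where region=SW and quarter=Q4, which has revenue=522.

522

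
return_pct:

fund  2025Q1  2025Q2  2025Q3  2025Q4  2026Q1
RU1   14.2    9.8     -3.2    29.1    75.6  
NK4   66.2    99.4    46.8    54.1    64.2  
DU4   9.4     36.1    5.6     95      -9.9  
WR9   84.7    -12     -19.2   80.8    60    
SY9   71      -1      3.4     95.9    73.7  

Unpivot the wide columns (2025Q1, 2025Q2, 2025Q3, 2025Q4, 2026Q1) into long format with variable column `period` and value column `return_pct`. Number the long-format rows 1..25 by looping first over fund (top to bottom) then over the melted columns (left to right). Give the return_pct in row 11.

25 rows total (5 × 5). Row 11: index ⌊(11-1)/5⌋ = 2 into fund → DU4; (11-1) mod 5 = 0 into the melted columns → 2025Q1.
So row 11 is (DU4, 2025Q1, 9.4); return_pct = 9.4.

9.4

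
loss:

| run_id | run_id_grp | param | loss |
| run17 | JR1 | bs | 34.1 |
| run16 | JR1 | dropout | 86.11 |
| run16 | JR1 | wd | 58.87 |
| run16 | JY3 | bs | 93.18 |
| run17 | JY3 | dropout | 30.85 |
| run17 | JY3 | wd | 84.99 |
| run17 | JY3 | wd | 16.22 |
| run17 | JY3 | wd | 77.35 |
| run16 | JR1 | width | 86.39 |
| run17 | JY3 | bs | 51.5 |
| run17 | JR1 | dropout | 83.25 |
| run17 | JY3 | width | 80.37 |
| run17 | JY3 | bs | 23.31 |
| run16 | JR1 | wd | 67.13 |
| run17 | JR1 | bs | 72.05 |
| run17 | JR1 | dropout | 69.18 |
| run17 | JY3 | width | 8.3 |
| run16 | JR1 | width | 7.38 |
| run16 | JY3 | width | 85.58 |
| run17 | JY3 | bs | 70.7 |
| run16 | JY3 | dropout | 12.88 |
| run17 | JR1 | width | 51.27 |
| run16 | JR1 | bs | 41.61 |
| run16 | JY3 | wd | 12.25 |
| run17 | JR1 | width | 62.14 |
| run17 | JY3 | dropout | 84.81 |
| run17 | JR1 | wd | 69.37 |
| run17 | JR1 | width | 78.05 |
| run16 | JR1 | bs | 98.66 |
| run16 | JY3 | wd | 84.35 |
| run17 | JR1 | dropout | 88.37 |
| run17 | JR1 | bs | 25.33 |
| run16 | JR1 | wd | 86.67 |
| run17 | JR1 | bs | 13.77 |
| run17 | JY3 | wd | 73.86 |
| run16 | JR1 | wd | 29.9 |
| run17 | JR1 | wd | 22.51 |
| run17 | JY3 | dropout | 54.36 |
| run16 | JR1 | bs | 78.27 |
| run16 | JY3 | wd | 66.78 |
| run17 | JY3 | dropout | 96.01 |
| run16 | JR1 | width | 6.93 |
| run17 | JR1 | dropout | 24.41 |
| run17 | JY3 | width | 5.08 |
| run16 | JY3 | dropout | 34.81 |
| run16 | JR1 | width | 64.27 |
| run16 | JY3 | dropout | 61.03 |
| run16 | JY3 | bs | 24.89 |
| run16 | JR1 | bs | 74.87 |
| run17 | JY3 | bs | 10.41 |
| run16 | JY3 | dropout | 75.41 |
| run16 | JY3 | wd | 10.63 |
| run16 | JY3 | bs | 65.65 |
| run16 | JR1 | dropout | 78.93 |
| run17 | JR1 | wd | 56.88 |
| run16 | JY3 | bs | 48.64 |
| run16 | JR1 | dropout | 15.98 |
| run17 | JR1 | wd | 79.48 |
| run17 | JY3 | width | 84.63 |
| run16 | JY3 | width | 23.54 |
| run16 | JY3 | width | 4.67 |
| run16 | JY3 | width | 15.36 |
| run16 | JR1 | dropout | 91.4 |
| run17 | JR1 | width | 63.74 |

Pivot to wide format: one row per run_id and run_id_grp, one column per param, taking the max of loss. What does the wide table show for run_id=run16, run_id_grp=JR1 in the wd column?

86.67

Rows with run_id=run16, run_id_grp=JR1 and param=wd: loss values are 58.87, 67.13, 86.67, 29.9.
max(58.87, 67.13, 86.67, 29.9) = 86.67.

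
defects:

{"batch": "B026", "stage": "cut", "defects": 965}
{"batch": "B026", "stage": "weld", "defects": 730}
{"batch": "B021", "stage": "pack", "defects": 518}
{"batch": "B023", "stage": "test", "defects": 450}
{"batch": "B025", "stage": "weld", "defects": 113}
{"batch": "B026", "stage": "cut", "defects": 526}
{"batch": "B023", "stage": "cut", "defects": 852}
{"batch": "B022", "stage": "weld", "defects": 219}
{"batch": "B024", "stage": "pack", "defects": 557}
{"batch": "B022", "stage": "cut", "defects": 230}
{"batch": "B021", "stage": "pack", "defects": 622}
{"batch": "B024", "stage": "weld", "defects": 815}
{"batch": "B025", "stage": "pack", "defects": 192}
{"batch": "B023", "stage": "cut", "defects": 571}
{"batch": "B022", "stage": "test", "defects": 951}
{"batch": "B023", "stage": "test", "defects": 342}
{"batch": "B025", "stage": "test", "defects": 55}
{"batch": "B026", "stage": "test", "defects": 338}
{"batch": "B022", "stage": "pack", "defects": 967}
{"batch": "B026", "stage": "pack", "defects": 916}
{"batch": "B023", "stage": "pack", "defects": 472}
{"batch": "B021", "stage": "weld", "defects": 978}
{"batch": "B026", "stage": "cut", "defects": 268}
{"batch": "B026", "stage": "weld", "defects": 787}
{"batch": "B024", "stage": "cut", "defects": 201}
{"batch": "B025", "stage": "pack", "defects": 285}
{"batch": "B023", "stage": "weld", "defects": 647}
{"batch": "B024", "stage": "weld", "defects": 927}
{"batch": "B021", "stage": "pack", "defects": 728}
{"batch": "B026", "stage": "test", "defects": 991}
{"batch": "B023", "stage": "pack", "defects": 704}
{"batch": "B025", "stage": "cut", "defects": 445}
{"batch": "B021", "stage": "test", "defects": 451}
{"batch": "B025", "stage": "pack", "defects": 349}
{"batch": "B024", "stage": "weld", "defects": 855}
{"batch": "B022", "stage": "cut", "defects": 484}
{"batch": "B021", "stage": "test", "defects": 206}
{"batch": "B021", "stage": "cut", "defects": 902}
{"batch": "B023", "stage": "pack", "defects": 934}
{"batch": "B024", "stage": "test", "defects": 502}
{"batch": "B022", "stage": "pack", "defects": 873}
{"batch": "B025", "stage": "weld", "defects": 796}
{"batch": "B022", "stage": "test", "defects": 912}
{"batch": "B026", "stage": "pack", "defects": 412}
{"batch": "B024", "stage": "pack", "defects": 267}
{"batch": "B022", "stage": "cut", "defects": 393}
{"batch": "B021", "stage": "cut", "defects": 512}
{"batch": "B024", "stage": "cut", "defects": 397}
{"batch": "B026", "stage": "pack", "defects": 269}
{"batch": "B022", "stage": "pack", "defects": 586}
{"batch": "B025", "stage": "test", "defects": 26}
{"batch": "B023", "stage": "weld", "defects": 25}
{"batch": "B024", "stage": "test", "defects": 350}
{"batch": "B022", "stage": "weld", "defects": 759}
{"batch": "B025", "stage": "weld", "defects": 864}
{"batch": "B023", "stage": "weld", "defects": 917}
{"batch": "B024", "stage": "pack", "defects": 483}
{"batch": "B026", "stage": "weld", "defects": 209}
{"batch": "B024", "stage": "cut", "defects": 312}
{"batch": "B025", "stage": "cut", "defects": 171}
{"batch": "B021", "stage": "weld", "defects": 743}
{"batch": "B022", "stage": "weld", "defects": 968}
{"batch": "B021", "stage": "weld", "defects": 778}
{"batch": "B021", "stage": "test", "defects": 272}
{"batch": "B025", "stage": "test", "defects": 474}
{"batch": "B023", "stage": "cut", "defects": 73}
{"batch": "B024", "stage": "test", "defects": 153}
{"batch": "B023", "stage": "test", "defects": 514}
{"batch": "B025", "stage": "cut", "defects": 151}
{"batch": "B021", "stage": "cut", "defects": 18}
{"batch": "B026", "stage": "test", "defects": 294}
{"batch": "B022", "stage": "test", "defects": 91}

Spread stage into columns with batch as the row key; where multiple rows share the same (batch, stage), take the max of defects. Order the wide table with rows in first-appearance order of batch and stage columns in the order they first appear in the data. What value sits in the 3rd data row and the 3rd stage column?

With rows in first-appearance order of batch, row 3 is batch=B023. stage columns in first-appearance order: cut, weld, pack, test; column 3 is pack.
Long rows with batch=B023, stage=pack: max(472, 704, 934) = 934.

934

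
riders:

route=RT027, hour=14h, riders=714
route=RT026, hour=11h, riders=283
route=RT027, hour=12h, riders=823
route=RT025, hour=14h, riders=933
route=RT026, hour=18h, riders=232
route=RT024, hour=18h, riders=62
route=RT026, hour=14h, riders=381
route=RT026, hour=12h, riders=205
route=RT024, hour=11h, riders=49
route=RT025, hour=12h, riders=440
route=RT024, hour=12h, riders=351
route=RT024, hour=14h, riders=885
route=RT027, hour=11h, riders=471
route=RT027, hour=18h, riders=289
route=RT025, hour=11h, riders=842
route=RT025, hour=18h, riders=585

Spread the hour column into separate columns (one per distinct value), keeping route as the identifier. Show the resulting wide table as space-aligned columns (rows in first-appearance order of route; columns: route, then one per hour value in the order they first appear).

Columns: route plus the 4 distinct hour values (14h, 11h, 12h, 18h).
For example, row RT027 column 14h takes riders=714 from the long row (RT027, 14h).

route  14h  11h  12h  18h
RT027  714  471  823  289
RT026  381  283  205  232
RT025  933  842  440  585
RT024  885  49   351  62 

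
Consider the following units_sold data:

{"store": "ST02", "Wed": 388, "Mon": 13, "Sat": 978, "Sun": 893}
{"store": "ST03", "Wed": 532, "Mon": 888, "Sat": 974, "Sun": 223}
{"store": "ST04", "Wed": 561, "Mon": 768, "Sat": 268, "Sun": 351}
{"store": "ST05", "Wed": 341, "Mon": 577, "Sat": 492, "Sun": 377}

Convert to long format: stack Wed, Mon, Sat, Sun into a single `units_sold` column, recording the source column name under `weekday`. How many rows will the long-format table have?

4 store values × 4 melted columns = 16 rows.

16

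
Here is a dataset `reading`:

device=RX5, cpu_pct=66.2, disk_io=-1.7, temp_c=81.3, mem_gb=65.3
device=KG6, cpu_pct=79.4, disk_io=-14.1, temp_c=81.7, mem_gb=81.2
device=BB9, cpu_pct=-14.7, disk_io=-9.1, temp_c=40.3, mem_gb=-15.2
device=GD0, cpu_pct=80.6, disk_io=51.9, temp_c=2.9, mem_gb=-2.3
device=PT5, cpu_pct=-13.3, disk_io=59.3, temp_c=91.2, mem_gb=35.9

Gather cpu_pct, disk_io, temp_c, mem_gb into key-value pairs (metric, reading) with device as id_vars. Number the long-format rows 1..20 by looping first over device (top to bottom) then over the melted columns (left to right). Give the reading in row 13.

20 rows total (5 × 4). Row 13: index ⌊(13-1)/4⌋ = 3 into device → GD0; (13-1) mod 4 = 0 into the melted columns → cpu_pct.
So row 13 is (GD0, cpu_pct, 80.6); reading = 80.6.

80.6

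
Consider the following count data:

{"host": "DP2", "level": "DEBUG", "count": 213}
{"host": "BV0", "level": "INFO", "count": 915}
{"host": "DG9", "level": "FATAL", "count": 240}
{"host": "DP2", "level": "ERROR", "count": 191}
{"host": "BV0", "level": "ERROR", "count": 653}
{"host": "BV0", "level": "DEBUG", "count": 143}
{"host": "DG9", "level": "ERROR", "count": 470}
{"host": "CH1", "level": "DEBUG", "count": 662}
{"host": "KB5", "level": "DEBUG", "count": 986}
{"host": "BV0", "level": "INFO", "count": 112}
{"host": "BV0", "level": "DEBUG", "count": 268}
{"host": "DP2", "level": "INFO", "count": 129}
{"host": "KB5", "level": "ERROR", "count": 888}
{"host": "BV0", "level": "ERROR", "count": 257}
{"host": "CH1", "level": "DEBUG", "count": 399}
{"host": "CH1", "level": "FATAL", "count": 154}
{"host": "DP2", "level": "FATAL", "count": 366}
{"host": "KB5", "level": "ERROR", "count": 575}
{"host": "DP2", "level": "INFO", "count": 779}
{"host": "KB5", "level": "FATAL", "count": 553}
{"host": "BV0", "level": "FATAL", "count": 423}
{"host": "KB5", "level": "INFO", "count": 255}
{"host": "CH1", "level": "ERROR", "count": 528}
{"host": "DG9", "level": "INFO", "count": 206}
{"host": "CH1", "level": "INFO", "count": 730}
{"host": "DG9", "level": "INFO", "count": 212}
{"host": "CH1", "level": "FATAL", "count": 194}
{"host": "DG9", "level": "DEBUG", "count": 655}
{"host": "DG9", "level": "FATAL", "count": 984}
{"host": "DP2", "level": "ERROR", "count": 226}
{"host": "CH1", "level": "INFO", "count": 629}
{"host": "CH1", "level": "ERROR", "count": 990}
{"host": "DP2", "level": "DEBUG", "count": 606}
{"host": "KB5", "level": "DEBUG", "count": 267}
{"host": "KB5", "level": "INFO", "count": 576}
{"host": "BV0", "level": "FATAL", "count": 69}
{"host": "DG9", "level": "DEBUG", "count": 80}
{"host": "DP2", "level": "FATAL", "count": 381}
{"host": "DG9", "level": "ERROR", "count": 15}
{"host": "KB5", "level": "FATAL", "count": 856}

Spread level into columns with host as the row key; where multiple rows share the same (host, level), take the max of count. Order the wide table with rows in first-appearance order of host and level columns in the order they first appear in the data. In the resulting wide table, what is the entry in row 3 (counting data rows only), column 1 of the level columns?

655

With rows in first-appearance order of host, row 3 is host=DG9. level columns in first-appearance order: DEBUG, INFO, FATAL, ERROR; column 1 is DEBUG.
Long rows with host=DG9, level=DEBUG: max(655, 80) = 655.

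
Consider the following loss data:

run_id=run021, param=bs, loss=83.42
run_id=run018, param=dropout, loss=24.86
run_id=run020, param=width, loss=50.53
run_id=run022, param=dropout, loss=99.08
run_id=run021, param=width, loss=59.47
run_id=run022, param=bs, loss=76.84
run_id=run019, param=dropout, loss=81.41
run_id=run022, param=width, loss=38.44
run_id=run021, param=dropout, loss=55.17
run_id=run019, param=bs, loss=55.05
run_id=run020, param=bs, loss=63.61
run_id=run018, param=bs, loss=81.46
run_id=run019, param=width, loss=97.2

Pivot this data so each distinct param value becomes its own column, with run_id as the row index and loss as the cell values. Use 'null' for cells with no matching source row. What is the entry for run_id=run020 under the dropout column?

No long-format row has run_id=run020 and param=dropout, so the cell is null.

null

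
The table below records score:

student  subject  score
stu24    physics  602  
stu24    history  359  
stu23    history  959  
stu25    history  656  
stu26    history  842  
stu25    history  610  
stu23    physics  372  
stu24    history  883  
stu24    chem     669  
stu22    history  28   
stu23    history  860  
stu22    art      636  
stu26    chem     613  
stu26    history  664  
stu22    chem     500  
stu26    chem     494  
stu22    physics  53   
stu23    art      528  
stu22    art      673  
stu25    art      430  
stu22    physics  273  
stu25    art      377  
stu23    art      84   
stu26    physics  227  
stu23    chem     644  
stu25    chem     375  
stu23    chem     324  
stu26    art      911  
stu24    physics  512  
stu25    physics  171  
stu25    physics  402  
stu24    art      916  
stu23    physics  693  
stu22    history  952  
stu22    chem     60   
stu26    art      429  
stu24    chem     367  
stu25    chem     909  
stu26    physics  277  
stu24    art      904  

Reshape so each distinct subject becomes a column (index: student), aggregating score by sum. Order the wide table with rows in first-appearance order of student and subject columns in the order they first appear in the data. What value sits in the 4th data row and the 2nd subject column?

With rows in first-appearance order of student, row 4 is student=stu26. subject columns in first-appearance order: physics, history, chem, art; column 2 is history.
Long rows with student=stu26, subject=history: 842 + 664 = 1506.

1506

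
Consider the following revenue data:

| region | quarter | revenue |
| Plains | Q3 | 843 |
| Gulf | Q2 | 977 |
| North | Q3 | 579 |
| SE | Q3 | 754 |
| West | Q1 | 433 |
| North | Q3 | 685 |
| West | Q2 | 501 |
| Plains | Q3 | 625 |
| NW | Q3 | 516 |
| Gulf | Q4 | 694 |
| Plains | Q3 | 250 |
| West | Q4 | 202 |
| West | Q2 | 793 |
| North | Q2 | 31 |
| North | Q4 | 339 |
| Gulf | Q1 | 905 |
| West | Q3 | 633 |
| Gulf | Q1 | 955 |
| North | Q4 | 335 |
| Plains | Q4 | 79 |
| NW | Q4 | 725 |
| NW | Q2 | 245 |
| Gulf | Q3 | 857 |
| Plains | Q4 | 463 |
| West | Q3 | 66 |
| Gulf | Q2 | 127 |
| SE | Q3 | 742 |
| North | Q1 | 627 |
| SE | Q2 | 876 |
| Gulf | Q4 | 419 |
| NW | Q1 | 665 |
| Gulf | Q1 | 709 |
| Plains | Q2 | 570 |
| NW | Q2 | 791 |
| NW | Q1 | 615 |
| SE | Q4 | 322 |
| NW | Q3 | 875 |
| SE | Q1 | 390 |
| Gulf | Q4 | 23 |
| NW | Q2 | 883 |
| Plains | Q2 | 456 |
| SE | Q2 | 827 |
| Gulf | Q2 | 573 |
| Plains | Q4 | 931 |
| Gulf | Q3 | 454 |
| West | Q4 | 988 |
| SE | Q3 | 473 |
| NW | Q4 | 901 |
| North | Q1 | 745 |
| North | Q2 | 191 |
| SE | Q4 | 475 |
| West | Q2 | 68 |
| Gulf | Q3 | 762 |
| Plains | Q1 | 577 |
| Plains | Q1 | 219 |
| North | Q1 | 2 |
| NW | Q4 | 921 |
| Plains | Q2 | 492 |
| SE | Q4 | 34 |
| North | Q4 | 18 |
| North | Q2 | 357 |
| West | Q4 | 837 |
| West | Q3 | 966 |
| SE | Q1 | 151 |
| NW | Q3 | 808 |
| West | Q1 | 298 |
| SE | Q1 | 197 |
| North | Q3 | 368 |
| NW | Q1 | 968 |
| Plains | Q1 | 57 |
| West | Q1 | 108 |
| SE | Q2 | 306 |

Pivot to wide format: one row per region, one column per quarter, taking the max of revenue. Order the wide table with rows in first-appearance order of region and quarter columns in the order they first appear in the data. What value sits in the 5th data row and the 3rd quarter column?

With rows in first-appearance order of region, row 5 is region=West. quarter columns in first-appearance order: Q3, Q2, Q1, Q4; column 3 is Q1.
Long rows with region=West, quarter=Q1: max(433, 298, 108) = 433.

433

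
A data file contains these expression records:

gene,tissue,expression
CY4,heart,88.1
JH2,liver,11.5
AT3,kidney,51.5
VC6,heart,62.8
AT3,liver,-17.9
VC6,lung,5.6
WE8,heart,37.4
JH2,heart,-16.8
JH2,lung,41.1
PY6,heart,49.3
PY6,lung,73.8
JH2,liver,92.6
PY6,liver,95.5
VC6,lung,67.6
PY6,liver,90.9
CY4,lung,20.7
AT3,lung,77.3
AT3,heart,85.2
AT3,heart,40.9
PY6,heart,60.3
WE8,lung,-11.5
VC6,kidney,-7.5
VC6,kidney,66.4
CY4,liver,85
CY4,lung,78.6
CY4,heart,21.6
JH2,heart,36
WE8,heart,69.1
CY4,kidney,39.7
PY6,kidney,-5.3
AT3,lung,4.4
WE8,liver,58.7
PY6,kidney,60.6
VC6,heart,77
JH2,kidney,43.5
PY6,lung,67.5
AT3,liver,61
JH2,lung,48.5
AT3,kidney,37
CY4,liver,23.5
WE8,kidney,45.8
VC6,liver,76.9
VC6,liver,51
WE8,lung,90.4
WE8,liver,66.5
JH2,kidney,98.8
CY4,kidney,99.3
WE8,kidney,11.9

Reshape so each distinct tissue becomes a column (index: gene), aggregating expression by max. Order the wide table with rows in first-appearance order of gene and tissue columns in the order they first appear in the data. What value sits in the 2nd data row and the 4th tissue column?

With rows in first-appearance order of gene, row 2 is gene=JH2. tissue columns in first-appearance order: heart, liver, kidney, lung; column 4 is lung.
Long rows with gene=JH2, tissue=lung: max(41.1, 48.5) = 48.5.

48.5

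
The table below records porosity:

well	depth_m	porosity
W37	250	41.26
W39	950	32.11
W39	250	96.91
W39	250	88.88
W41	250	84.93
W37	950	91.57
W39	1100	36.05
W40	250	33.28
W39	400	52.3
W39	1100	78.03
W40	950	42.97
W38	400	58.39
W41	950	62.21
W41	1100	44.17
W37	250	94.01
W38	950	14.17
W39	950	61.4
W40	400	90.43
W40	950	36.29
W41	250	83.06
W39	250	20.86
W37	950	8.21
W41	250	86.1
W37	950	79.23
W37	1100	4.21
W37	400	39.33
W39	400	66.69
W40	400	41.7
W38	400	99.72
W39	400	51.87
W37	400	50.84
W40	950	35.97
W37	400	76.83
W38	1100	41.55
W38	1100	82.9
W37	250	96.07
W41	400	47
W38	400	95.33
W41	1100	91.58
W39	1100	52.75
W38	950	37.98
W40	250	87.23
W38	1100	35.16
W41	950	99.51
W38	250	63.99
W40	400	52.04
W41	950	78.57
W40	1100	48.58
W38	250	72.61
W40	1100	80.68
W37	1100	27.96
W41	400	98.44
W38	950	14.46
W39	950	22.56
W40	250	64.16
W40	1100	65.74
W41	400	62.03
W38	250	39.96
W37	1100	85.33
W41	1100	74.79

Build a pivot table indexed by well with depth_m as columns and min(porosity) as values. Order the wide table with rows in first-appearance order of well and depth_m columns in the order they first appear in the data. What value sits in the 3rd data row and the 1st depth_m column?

83.06

With rows in first-appearance order of well, row 3 is well=W41. depth_m columns in first-appearance order: 250, 950, 1100, 400; column 1 is 250.
Long rows with well=W41, depth_m=250: min(84.93, 83.06, 86.1) = 83.06.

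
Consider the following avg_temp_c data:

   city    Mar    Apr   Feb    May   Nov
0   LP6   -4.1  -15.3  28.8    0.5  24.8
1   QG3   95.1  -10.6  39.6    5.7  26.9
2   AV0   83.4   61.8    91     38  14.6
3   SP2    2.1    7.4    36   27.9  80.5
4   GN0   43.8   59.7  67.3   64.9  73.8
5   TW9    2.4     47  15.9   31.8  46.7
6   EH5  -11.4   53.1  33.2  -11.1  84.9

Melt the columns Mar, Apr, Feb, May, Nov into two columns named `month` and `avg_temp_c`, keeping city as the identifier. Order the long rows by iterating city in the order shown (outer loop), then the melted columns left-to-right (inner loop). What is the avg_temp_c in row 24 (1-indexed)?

64.9

35 rows total (7 × 5). Row 24: index ⌊(24-1)/5⌋ = 4 into city → GN0; (24-1) mod 5 = 3 into the melted columns → May.
So row 24 is (GN0, May, 64.9); avg_temp_c = 64.9.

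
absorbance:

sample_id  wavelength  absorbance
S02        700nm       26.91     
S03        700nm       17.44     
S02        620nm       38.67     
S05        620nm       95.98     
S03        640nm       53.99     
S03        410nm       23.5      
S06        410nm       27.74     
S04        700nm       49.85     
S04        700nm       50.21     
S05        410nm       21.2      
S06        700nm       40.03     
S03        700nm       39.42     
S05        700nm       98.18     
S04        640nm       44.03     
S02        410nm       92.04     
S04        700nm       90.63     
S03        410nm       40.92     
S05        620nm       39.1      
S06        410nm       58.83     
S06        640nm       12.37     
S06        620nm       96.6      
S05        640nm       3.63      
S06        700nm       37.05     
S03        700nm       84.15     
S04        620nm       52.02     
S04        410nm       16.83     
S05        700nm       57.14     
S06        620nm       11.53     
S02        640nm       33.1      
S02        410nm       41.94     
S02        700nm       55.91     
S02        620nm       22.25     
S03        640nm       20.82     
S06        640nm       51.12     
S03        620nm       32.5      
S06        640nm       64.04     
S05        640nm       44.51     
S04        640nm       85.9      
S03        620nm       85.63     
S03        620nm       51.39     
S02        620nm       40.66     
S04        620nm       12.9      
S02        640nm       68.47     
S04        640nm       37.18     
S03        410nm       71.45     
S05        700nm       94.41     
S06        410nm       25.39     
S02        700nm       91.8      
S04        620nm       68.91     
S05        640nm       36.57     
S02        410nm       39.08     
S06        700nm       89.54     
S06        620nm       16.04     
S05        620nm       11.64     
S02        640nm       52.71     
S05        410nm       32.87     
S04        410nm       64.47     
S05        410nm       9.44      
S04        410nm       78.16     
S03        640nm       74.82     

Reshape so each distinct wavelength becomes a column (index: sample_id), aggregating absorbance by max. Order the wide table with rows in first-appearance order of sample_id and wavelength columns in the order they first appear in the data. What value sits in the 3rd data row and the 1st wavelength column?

With rows in first-appearance order of sample_id, row 3 is sample_id=S05. wavelength columns in first-appearance order: 700nm, 620nm, 640nm, 410nm; column 1 is 700nm.
Long rows with sample_id=S05, wavelength=700nm: max(98.18, 57.14, 94.41) = 98.18.

98.18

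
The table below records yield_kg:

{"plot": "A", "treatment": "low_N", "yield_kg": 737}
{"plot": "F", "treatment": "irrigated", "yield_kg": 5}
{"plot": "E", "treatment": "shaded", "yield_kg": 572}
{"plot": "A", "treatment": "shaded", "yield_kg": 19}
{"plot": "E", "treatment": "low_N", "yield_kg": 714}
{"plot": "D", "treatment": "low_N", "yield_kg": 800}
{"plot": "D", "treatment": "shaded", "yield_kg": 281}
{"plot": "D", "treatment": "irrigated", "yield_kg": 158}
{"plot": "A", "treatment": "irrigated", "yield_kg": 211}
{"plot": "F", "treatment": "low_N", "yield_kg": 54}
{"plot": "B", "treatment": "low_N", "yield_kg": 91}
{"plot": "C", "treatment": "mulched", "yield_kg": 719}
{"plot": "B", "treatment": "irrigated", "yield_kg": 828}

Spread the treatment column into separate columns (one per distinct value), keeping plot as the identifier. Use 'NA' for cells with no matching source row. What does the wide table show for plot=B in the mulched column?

NA

No long-format row has plot=B and treatment=mulched, so the cell is NA.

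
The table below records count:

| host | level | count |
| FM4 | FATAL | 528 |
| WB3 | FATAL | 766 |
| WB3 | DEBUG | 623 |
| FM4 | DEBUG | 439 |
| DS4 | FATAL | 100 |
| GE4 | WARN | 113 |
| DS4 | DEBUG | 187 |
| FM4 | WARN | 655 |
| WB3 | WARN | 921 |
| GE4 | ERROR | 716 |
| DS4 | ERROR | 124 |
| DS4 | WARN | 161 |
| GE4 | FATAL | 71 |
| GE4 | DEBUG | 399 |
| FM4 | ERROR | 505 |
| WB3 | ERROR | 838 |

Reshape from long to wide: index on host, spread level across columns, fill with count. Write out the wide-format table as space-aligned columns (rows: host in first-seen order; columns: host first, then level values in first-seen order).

host  FATAL  DEBUG  WARN  ERROR
FM4   528    439    655   505  
WB3   766    623    921   838  
DS4   100    187    161   124  
GE4   71     399    113   716  

Columns: host plus the 4 distinct level values (FATAL, DEBUG, WARN, ERROR).
For example, row FM4 column FATAL takes count=528 from the long row (FM4, FATAL).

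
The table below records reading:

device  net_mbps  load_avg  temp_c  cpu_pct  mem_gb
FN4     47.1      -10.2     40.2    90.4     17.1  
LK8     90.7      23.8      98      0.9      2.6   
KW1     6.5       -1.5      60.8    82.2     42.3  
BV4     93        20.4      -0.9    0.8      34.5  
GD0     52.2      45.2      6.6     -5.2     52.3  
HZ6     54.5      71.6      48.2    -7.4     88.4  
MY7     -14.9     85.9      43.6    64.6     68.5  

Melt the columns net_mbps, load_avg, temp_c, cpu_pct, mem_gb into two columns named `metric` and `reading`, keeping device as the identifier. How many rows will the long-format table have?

7 device values × 5 melted columns = 35 rows.

35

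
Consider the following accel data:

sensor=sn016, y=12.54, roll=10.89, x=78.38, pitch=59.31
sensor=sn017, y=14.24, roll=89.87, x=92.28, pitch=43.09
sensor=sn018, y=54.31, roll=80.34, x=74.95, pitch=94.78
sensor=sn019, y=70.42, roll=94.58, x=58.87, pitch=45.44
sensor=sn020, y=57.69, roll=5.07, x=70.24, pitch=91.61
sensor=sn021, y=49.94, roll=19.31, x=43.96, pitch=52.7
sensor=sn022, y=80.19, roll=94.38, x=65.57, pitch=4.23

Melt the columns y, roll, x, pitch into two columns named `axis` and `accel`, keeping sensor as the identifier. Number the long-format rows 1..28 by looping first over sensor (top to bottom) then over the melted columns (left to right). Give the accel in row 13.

70.42

28 rows total (7 × 4). Row 13: index ⌊(13-1)/4⌋ = 3 into sensor → sn019; (13-1) mod 4 = 0 into the melted columns → y.
So row 13 is (sn019, y, 70.42); accel = 70.42.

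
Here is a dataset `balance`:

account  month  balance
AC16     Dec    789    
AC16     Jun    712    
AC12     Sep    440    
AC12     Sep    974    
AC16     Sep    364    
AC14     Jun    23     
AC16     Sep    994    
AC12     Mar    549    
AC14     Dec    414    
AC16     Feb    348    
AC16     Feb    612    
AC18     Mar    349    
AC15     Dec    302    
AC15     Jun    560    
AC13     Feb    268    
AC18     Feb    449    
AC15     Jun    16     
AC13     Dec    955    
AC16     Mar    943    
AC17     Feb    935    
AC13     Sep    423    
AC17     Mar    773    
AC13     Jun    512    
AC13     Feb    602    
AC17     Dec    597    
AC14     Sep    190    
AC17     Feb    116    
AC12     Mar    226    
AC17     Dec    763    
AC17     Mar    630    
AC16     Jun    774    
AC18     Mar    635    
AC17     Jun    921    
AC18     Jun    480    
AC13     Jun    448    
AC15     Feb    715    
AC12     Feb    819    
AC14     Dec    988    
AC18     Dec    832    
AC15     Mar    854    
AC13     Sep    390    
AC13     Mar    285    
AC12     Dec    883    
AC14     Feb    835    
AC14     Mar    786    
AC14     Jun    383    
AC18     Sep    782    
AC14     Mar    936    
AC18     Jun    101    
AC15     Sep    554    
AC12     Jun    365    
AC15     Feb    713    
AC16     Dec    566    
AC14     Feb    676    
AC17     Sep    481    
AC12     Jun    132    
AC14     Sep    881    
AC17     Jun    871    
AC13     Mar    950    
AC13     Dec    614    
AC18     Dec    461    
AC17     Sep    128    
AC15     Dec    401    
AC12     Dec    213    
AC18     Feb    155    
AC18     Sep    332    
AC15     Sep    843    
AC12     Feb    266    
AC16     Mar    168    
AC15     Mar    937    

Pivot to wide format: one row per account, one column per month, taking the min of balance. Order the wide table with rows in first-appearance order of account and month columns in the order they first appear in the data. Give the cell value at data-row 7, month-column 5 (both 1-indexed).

116

With rows in first-appearance order of account, row 7 is account=AC17. month columns in first-appearance order: Dec, Jun, Sep, Mar, Feb; column 5 is Feb.
Long rows with account=AC17, month=Feb: min(935, 116) = 116.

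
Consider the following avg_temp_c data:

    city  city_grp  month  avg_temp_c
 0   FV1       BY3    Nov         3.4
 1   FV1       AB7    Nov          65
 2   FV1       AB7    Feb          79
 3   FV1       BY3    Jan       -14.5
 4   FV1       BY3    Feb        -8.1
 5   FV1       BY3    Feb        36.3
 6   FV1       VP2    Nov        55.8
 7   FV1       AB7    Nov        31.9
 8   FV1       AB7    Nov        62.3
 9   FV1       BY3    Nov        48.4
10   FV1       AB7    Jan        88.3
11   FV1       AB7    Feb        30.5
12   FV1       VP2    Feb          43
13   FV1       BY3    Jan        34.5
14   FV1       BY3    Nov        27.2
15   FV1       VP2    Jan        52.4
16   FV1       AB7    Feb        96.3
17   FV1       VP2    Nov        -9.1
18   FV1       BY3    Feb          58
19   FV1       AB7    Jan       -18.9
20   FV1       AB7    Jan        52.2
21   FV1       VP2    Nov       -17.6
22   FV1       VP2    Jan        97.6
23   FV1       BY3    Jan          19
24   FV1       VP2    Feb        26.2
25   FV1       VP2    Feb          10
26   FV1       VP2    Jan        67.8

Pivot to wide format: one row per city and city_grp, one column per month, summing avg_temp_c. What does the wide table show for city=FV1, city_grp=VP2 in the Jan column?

217.8

Rows with city=FV1, city_grp=VP2 and month=Jan: avg_temp_c values are 52.4, 97.6, 67.8.
52.4 + 97.6 + 67.8 = 217.8.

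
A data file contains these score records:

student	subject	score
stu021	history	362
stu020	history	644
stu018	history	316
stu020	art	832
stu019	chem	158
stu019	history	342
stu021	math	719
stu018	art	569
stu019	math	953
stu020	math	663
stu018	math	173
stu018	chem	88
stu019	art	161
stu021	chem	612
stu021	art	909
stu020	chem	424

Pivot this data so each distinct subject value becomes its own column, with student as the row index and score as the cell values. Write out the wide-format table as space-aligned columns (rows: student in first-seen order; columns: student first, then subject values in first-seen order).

student  history  art  chem  math
stu021   362      909  612   719 
stu020   644      832  424   663 
stu018   316      569  88    173 
stu019   342      161  158   953 

Columns: student plus the 4 distinct subject values (history, art, chem, math).
For example, row stu021 column history takes score=362 from the long row (stu021, history).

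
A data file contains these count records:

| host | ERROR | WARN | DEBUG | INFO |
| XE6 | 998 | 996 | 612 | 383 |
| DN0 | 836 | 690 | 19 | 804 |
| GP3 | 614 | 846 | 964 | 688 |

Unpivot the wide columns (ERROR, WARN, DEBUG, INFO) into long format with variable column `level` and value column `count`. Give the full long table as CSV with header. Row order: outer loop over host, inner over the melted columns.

host,level,count
XE6,ERROR,998
XE6,WARN,996
XE6,DEBUG,612
XE6,INFO,383
DN0,ERROR,836
DN0,WARN,690
DN0,DEBUG,19
DN0,INFO,804
GP3,ERROR,614
GP3,WARN,846
GP3,DEBUG,964
GP3,INFO,688

Each (host, column) pair becomes one row: 3 × 4 = 12 rows.
For example, (XE6, ERROR) → count=998.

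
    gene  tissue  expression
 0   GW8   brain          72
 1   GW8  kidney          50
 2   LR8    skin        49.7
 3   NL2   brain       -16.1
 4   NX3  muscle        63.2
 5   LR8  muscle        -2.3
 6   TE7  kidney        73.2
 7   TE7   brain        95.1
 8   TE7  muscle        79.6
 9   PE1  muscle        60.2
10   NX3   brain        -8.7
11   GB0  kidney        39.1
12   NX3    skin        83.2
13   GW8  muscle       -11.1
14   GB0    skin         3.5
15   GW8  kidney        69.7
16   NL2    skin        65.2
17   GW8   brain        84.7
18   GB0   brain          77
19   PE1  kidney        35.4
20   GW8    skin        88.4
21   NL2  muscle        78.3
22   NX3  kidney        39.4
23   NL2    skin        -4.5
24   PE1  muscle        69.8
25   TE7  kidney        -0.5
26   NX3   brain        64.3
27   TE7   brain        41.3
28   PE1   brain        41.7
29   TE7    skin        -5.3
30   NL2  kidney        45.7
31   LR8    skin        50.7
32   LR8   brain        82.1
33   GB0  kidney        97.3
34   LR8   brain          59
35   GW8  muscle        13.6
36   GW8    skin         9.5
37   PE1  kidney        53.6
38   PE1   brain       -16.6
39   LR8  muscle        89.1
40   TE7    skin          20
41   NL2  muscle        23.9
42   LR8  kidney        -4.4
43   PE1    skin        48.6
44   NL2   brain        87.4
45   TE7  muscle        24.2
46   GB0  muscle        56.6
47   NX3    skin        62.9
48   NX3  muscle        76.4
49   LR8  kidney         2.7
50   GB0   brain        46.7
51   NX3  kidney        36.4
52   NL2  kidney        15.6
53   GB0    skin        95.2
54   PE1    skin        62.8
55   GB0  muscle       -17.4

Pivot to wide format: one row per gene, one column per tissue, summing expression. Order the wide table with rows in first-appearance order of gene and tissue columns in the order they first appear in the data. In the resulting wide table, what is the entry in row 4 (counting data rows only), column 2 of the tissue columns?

75.8

With rows in first-appearance order of gene, row 4 is gene=NX3. tissue columns in first-appearance order: brain, kidney, skin, muscle; column 2 is kidney.
Long rows with gene=NX3, tissue=kidney: 39.4 + 36.4 = 75.8.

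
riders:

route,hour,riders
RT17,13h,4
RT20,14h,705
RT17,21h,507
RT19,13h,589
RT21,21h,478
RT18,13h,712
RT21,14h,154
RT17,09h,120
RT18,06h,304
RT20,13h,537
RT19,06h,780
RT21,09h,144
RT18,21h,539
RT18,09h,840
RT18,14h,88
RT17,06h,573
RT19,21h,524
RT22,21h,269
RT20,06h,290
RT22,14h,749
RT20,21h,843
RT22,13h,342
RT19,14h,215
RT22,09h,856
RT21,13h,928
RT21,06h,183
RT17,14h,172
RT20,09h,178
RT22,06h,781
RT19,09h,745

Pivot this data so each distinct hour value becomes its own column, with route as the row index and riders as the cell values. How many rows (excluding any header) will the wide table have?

6 distinct route values → 6 rows.

6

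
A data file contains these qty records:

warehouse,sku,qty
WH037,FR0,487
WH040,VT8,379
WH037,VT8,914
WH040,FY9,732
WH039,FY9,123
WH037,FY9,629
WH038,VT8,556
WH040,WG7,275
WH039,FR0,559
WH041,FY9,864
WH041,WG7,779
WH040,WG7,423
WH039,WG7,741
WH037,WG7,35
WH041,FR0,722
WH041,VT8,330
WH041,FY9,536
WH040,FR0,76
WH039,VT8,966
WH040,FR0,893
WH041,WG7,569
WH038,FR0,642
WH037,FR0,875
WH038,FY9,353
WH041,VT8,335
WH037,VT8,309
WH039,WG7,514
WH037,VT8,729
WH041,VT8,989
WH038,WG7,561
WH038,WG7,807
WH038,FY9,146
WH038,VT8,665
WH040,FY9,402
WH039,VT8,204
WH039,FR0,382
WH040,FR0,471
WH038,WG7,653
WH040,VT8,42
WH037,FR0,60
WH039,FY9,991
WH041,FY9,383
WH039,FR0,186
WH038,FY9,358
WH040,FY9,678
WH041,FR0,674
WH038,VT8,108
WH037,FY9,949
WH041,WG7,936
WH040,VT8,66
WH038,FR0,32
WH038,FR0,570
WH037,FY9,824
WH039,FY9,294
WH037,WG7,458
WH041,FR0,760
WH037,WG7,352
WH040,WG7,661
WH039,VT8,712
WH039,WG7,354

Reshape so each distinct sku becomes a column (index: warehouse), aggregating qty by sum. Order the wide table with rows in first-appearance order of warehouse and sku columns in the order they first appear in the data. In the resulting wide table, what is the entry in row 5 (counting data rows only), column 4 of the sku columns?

2284

With rows in first-appearance order of warehouse, row 5 is warehouse=WH041. sku columns in first-appearance order: FR0, VT8, FY9, WG7; column 4 is WG7.
Long rows with warehouse=WH041, sku=WG7: 779 + 569 + 936 = 2284.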